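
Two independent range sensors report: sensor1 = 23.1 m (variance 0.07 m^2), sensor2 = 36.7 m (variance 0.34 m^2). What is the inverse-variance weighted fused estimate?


w1 = (1/var1) / (1/var1 + 1/var2)
   = 14.2857 / (14.2857 + 2.9412) = 0.8293
w2 = 1 - w1 = 0.1707
fused = w1*s1 + w2*s2 = 19.1561 + 6.2659
= 25.422 m


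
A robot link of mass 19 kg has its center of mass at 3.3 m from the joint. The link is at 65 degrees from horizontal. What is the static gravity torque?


tau = m*g*L*cos(angle)
= 19 * 9.81 * 3.3 * cos(65 deg)
= 19 * 9.81 * 3.3 * 0.4226
= 259.947 Nm


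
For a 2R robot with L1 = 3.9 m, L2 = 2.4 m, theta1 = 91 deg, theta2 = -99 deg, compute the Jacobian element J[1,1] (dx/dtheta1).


J[1,1] = -L1*sin(t1) - L2*sin(t1+t2)
= -3.9*sin(91) - 2.4*sin(-8)
= -3.5654


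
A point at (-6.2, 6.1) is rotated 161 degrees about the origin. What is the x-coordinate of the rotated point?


x' = x*cos(theta) - y*sin(theta)
cos(161 deg) = -0.9455, sin(161 deg) = 0.3256
x' = -6.2 * -0.9455 - 6.1 * 0.3256
= 5.8622 - 1.986
= 3.8762


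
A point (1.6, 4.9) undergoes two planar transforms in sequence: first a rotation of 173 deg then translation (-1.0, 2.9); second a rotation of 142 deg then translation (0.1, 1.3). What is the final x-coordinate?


After transform 1:
x1 = cos(173)*1.6 - sin(173)*4.9 + -1.0 = -3.1852
y1 = sin(173)*1.6 + cos(173)*4.9 + 2.9 = -1.7685
After transform 2:
x2 = cos(142)*-3.1852 - sin(142)*-1.7685 + 0.1
= 3.6988


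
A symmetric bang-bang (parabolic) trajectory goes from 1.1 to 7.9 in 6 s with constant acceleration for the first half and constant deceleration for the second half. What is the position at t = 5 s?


Symmetric rest-to-rest: each phase covers (pf-p0)/2 in time T/2. 0.5*a*(T/2)^2 = (pf-p0)/2 => a = 4*(pf-p0)/T^2
a = 4*(7.9-1.1)/6^2 = 0.7556
t = 5 is in the deceleration phase (t > T/2).
p = pf - 0.5*a*(T-t)^2 = 7.9 - 0.5*0.7556*1^2
= 7.5222


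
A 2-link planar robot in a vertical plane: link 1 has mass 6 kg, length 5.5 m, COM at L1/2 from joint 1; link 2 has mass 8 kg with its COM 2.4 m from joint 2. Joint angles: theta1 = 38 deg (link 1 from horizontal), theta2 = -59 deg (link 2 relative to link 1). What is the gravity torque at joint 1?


Horizontal distance from joint 1 to link-1 COM:
  x_c1 = (L1/2)*cos(t1) = 2.75 * 0.788 = 2.167 m
Horizontal distance from joint 1 to link-2 COM:
  x_c2 = L1*cos(t1) + Lc2*cos(t1+t2)
       = 5.5*0.788 + 2.4*0.9336 = 6.5747 m
tau1 = m1*g*x_c1 + m2*g*x_c2
     = 6*9.81*2.167 + 8*9.81*6.5747
     = 127.5514 + 515.9787
     = 643.5301 Nm


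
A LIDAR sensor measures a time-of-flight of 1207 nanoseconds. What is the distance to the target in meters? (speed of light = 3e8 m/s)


tof = 1207 ns = 1.207e-06 s
dist = c * tof / 2
= 3e8 * 1.207e-06 / 2
= 181.05 m


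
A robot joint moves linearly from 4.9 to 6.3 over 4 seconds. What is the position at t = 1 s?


s = t/T = 1/4 = 0.25
p(t) = p0 + (pf-p0)*s
= 4.9 + (6.3 - 4.9) * 0.25
= 5.25


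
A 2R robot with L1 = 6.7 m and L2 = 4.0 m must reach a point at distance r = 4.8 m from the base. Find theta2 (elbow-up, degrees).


cos(theta2) = (r^2 - L1^2 - L2^2) / (2*L1*L2)
cos(theta2) = (23.04 - 44.89 - 16.0) / 53.6
cos(theta2) = -0.706157
theta2 = 134.9231 degrees


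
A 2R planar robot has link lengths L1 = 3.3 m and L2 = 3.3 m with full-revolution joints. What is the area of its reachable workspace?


r_max = L1 + L2 = 6.6 m
r_min = |L1 - L2| = 0.0 m
Area = pi*(r_max^2 - r_min^2)
= pi*(43.56 - 0.0)
= pi * 43.56
= 136.8478 m^2


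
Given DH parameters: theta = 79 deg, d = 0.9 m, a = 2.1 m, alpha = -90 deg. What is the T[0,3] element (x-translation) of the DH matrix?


T[0,3] = a * cos(theta)
= 2.1 * cos(79 deg)
= 2.1 * 0.1908
= 0.4007


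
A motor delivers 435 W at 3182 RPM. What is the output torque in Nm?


omega = 3182 * 2*pi/60 = 333.2183 rad/s
tau = P / omega = 435 / 333.2183
= 1.3055 Nm


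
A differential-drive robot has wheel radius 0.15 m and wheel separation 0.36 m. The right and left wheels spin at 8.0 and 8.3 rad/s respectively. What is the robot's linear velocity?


vR = r*wR = 0.15*8.0 = 1.2 m/s
vL = r*wL = 0.15*8.3 = 1.245 m/s
v = (vR+vL)/2 = 1.2225 m/s
omega = (vR-vL)/L = -0.125 rad/s
linear velocity = 1.2225 m/s


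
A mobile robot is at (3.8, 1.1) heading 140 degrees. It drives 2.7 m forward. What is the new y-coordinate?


y_new = y0 + d*sin(theta)
= 1.1 + 2.7*sin(140)
= 1.1 + 1.7355
= 2.8355


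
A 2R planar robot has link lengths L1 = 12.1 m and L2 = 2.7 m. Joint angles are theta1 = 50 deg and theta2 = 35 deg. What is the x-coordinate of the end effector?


Convert angles to radians: theta1 = 0.8727, theta2 = 0.6109
x = L1*cos(theta1) + L2*cos(theta1+theta2)
x = 7.7777 + 0.2353
x = 8.0131


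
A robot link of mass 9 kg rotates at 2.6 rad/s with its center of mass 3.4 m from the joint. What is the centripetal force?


F = m * omega^2 * r
= 9 * 2.6^2 * 3.4
= 9 * 6.76 * 3.4
= 206.856 N


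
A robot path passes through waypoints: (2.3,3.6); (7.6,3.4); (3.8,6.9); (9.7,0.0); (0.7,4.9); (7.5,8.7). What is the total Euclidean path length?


Segment lengths:
  seg1 = sqrt((5.3)^2 + (-0.2)^2) = 5.3038
  seg2 = sqrt((-3.8)^2 + (3.5)^2) = 5.1662
  seg3 = sqrt((5.9)^2 + (-6.9)^2) = 9.0785
  seg4 = sqrt((-9.0)^2 + (4.9)^2) = 10.2474
  seg5 = sqrt((6.8)^2 + (3.8)^2) = 7.7897
Total = 37.5857


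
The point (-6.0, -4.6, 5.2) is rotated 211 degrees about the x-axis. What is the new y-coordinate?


Rotation about x-axis: y' = y*cos(theta) - z*sin(theta)
= -4.6 * -0.8572 - 5.2 * -0.515
= 6.6212


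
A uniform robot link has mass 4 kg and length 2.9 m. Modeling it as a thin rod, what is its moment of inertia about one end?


I = (1/3) * m * L^2
= (1/3) * 4 * 2.9^2
= 0.333333 * 4 * 8.41
= 11.2133 kg*m^2


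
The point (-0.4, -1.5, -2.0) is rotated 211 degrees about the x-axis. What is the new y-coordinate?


Rotation about x-axis: y' = y*cos(theta) - z*sin(theta)
= -1.5 * -0.8572 - -2.0 * -0.515
= 0.2557


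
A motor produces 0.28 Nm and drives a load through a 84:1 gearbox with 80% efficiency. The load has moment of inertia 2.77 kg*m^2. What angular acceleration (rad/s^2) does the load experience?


tau_out = tau_motor * N * eta
= 0.28 * 84 * 0.8 = 18.816 Nm
alpha = tau_out / I = 18.816 / 2.77
= 6.7928 rad/s^2


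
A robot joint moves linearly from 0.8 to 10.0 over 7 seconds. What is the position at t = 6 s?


s = t/T = 6/7 = 0.8571
p(t) = p0 + (pf-p0)*s
= 0.8 + (10.0 - 0.8) * 0.8571
= 8.6857


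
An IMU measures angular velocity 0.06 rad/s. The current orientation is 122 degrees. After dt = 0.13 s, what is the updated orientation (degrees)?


delta_theta = w * dt = 0.06 * 0.13 = 0.0078 rad
= 0.4469 deg
theta_new = 122 + 0.4469 = 122.4469 deg


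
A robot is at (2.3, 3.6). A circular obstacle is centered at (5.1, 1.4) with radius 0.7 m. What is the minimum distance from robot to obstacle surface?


center_dist = sqrt((2.3-5.1)^2 + (3.6-1.4)^2)
= sqrt(7.84 + 4.84)
= 3.5609
min_dist = center_dist - radius = 3.5609 - 0.7 = 2.8609 m


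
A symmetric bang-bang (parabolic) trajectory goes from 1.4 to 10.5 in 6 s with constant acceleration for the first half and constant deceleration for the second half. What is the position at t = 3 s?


Symmetric rest-to-rest: each phase covers (pf-p0)/2 in time T/2. 0.5*a*(T/2)^2 = (pf-p0)/2 => a = 4*(pf-p0)/T^2
a = 4*(10.5-1.4)/6^2 = 1.0111
t = 3 is in the acceleration phase (t <= T/2).
p = p0 + 0.5*a*t^2 = 1.4 + 0.5*1.0111*3^2
= 5.95


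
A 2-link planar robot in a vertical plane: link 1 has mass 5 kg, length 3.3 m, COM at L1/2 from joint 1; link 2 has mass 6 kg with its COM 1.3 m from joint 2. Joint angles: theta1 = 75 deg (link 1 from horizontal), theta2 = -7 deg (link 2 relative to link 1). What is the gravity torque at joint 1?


Horizontal distance from joint 1 to link-1 COM:
  x_c1 = (L1/2)*cos(t1) = 1.65 * 0.2588 = 0.4271 m
Horizontal distance from joint 1 to link-2 COM:
  x_c2 = L1*cos(t1) + Lc2*cos(t1+t2)
       = 3.3*0.2588 + 1.3*0.3746 = 1.3411 m
tau1 = m1*g*x_c1 + m2*g*x_c2
     = 5*9.81*0.4271 + 6*9.81*1.3411
     = 20.9469 + 78.9366
     = 99.8835 Nm


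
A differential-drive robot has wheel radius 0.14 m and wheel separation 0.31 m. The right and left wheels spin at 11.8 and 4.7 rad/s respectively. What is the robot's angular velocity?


vR = r*wR = 0.14*11.8 = 1.652 m/s
vL = r*wL = 0.14*4.7 = 0.658 m/s
v = (vR+vL)/2 = 1.155 m/s
omega = (vR-vL)/L = 3.2065 rad/s
angular velocity = 3.2065 rad/s


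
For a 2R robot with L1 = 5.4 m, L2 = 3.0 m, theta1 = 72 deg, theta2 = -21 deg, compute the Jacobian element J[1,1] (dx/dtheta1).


J[1,1] = -L1*sin(t1) - L2*sin(t1+t2)
= -5.4*sin(72) - 3.0*sin(51)
= -7.4671


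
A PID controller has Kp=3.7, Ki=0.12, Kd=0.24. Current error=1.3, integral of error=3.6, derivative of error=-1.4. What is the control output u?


u = Kp*e + Ki*int(e) + Kd*de/dt
= 3.7*1.3 + 0.12*3.6 + 0.24*(-1.4)
= 4.81 + 0.432 + -0.336
= 4.906


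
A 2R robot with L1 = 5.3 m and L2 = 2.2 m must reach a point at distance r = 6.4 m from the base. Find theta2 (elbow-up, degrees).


cos(theta2) = (r^2 - L1^2 - L2^2) / (2*L1*L2)
cos(theta2) = (40.96 - 28.09 - 4.84) / 23.32
cos(theta2) = 0.34434
theta2 = 69.8585 degrees


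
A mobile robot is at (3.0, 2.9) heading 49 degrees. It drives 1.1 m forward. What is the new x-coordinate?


x_new = x0 + d*cos(theta)
= 3.0 + 1.1*cos(49)
= 3.0 + 0.7217
= 3.7217


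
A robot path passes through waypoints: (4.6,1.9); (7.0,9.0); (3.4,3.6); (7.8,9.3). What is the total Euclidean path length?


Segment lengths:
  seg1 = sqrt((2.4)^2 + (7.1)^2) = 7.4947
  seg2 = sqrt((-3.6)^2 + (-5.4)^2) = 6.49
  seg3 = sqrt((4.4)^2 + (5.7)^2) = 7.2007
Total = 21.1854


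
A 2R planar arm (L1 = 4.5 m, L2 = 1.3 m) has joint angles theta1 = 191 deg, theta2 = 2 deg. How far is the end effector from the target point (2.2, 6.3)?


End effector via forward kinematics:
x = L1*cos(t1) + L2*cos(t1+t2) = -5.684
y = L1*sin(t1) + L2*sin(t1+t2) = -1.1511
Distance to target:
d = sqrt((2.2 - -5.684)^2 + (6.3 - -1.1511)^2)
= sqrt(62.1575 + 55.5185)
= 10.8479 m


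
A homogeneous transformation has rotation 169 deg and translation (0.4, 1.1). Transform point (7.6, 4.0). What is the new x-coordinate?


x' = cos(theta)*px - sin(theta)*py + tx
= -0.9816*7.6 - 0.1908*4.0 + 0.4
= -7.8236


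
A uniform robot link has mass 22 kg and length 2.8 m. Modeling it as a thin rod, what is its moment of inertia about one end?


I = (1/3) * m * L^2
= (1/3) * 22 * 2.8^2
= 0.333333 * 22 * 7.84
= 57.4933 kg*m^2


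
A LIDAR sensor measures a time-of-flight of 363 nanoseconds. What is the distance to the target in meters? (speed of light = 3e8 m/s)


tof = 363 ns = 3.63e-07 s
dist = c * tof / 2
= 3e8 * 3.63e-07 / 2
= 54.45 m


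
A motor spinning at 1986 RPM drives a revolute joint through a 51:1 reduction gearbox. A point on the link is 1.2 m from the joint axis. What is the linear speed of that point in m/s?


omega_motor = 1986 * 2*pi/60 = 207.9734 rad/s
omega_joint = omega_motor / 51 = 4.0779 rad/s
v = omega_joint * r = 4.0779 * 1.2
= 4.8935 m/s


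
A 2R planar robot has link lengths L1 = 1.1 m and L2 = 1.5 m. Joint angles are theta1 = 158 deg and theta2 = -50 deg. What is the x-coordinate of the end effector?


Convert angles to radians: theta1 = 2.7576, theta2 = -0.8727
x = L1*cos(theta1) + L2*cos(theta1+theta2)
x = -1.0199 + -0.4635
x = -1.4834


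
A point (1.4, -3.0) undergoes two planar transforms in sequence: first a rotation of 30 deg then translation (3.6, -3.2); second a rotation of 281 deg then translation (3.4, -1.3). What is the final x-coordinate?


After transform 1:
x1 = cos(30)*1.4 - sin(30)*-3.0 + 3.6 = 6.3124
y1 = sin(30)*1.4 + cos(30)*-3.0 + -3.2 = -5.0981
After transform 2:
x2 = cos(281)*6.3124 - sin(281)*-5.0981 + 3.4
= -0.3999


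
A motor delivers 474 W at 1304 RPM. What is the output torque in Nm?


omega = 1304 * 2*pi/60 = 136.5546 rad/s
tau = P / omega = 474 / 136.5546
= 3.4711 Nm


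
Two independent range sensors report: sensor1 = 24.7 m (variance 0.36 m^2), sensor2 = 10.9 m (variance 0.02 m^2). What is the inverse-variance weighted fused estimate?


w1 = (1/var1) / (1/var1 + 1/var2)
   = 2.7778 / (2.7778 + 50.0) = 0.0526
w2 = 1 - w1 = 0.9474
fused = w1*s1 + w2*s2 = 1.3 + 10.3263
= 11.6263 m


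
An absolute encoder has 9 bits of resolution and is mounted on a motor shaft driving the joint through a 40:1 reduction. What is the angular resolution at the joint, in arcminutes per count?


counts = 2^9 = 512
effective counts at joint = 512 * 40 = 20480
resolution = 360*60 / 20480
= 1.0547 arcmin/count


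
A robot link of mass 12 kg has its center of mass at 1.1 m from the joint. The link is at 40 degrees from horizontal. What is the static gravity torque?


tau = m*g*L*cos(angle)
= 12 * 9.81 * 1.1 * cos(40 deg)
= 12 * 9.81 * 1.1 * 0.766
= 99.1966 Nm


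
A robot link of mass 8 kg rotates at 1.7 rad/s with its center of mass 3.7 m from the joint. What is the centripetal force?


F = m * omega^2 * r
= 8 * 1.7^2 * 3.7
= 8 * 2.89 * 3.7
= 85.544 N


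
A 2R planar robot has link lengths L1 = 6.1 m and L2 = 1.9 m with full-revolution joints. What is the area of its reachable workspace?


r_max = L1 + L2 = 8.0 m
r_min = |L1 - L2| = 4.2 m
Area = pi*(r_max^2 - r_min^2)
= pi*(64.0 - 17.64)
= pi * 46.36
= 145.6442 m^2


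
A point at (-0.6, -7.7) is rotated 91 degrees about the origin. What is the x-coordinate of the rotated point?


x' = x*cos(theta) - y*sin(theta)
cos(91 deg) = -0.0175, sin(91 deg) = 0.9998
x' = -0.6 * -0.0175 - -7.7 * 0.9998
= 0.0105 - -7.6988
= 7.7093


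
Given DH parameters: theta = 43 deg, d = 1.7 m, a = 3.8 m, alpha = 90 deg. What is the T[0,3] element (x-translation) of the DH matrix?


T[0,3] = a * cos(theta)
= 3.8 * cos(43 deg)
= 3.8 * 0.7314
= 2.7791


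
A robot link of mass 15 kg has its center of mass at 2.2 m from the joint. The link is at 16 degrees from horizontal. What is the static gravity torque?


tau = m*g*L*cos(angle)
= 15 * 9.81 * 2.2 * cos(16 deg)
= 15 * 9.81 * 2.2 * 0.9613
= 311.1892 Nm


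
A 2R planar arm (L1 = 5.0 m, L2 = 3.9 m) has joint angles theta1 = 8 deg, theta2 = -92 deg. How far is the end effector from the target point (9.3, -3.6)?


End effector via forward kinematics:
x = L1*cos(t1) + L2*cos(t1+t2) = 5.359
y = L1*sin(t1) + L2*sin(t1+t2) = -3.1828
Distance to target:
d = sqrt((9.3 - 5.359)^2 + (-3.6 - -3.1828)^2)
= sqrt(15.5315 + 0.1741)
= 3.963 m


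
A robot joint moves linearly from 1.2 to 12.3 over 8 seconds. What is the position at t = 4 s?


s = t/T = 4/8 = 0.5
p(t) = p0 + (pf-p0)*s
= 1.2 + (12.3 - 1.2) * 0.5
= 6.75


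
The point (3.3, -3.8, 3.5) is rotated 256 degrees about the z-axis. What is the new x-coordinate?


Rotation about z-axis: x' = x*cos(theta) - y*sin(theta)
= 3.3 * -0.2419 - -3.8 * -0.9703
= -4.4855


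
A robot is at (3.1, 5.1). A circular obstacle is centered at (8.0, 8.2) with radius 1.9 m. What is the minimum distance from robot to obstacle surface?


center_dist = sqrt((3.1-8.0)^2 + (5.1-8.2)^2)
= sqrt(24.01 + 9.61)
= 5.7983
min_dist = center_dist - radius = 5.7983 - 1.9 = 3.8983 m


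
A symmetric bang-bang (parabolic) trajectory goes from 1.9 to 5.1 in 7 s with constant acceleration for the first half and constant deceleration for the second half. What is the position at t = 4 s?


Symmetric rest-to-rest: each phase covers (pf-p0)/2 in time T/2. 0.5*a*(T/2)^2 = (pf-p0)/2 => a = 4*(pf-p0)/T^2
a = 4*(5.1-1.9)/7^2 = 0.2612
t = 4 is in the deceleration phase (t > T/2).
p = pf - 0.5*a*(T-t)^2 = 5.1 - 0.5*0.2612*3^2
= 3.9245


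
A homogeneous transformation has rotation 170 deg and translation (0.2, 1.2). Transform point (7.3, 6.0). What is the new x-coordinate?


x' = cos(theta)*px - sin(theta)*py + tx
= -0.9848*7.3 - 0.1736*6.0 + 0.2
= -8.031


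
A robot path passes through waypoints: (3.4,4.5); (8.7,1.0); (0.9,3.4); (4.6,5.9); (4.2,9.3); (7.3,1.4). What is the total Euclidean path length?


Segment lengths:
  seg1 = sqrt((5.3)^2 + (-3.5)^2) = 6.3514
  seg2 = sqrt((-7.8)^2 + (2.4)^2) = 8.1609
  seg3 = sqrt((3.7)^2 + (2.5)^2) = 4.4654
  seg4 = sqrt((-0.4)^2 + (3.4)^2) = 3.4234
  seg5 = sqrt((3.1)^2 + (-7.9)^2) = 8.4865
Total = 30.8876


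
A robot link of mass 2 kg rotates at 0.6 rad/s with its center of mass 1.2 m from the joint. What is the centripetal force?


F = m * omega^2 * r
= 2 * 0.6^2 * 1.2
= 2 * 0.36 * 1.2
= 0.864 N


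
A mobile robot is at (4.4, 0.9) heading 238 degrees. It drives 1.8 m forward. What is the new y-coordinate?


y_new = y0 + d*sin(theta)
= 0.9 + 1.8*sin(238)
= 0.9 + -1.5265
= -0.6265


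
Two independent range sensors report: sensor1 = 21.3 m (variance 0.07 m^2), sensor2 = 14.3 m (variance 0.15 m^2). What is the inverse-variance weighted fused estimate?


w1 = (1/var1) / (1/var1 + 1/var2)
   = 14.2857 / (14.2857 + 6.6667) = 0.6818
w2 = 1 - w1 = 0.3182
fused = w1*s1 + w2*s2 = 14.5227 + 4.55
= 19.0727 m


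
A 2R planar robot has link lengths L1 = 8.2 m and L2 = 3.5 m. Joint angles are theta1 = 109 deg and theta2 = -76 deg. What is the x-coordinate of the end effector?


Convert angles to radians: theta1 = 1.9024, theta2 = -1.3265
x = L1*cos(theta1) + L2*cos(theta1+theta2)
x = -2.6697 + 2.9353
x = 0.2657


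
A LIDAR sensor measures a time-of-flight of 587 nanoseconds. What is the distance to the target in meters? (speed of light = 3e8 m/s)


tof = 587 ns = 5.87e-07 s
dist = c * tof / 2
= 3e8 * 5.87e-07 / 2
= 88.05 m


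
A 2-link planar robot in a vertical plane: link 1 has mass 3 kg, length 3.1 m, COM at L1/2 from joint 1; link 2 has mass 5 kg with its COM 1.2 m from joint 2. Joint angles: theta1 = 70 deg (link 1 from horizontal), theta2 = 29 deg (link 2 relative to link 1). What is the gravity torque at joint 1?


Horizontal distance from joint 1 to link-1 COM:
  x_c1 = (L1/2)*cos(t1) = 1.55 * 0.342 = 0.5301 m
Horizontal distance from joint 1 to link-2 COM:
  x_c2 = L1*cos(t1) + Lc2*cos(t1+t2)
       = 3.1*0.342 + 1.2*-0.1564 = 0.8725 m
tau1 = m1*g*x_c1 + m2*g*x_c2
     = 3*9.81*0.5301 + 5*9.81*0.8725
     = 15.6018 + 42.7981
     = 58.3999 Nm


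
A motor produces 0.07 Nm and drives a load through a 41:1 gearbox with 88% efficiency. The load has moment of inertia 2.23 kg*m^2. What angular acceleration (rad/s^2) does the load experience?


tau_out = tau_motor * N * eta
= 0.07 * 41 * 0.88 = 2.5256 Nm
alpha = tau_out / I = 2.5256 / 2.23
= 1.1326 rad/s^2


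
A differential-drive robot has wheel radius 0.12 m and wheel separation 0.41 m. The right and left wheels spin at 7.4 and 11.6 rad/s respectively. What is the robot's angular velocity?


vR = r*wR = 0.12*7.4 = 0.888 m/s
vL = r*wL = 0.12*11.6 = 1.392 m/s
v = (vR+vL)/2 = 1.14 m/s
omega = (vR-vL)/L = -1.2293 rad/s
angular velocity = -1.2293 rad/s


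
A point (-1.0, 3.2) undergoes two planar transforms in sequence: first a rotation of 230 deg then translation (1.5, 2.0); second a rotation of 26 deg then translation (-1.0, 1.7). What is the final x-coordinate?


After transform 1:
x1 = cos(230)*-1.0 - sin(230)*3.2 + 1.5 = 4.5941
y1 = sin(230)*-1.0 + cos(230)*3.2 + 2.0 = 0.7091
After transform 2:
x2 = cos(26)*4.5941 - sin(26)*0.7091 + -1.0
= 2.8183


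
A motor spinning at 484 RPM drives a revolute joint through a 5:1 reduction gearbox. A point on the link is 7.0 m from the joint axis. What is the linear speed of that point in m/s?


omega_motor = 484 * 2*pi/60 = 50.6844 rad/s
omega_joint = omega_motor / 5 = 10.1369 rad/s
v = omega_joint * r = 10.1369 * 7.0
= 70.9581 m/s


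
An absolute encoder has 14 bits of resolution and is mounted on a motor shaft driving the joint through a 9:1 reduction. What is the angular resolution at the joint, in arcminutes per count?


counts = 2^14 = 16384
effective counts at joint = 16384 * 9 = 147456
resolution = 360*60 / 147456
= 0.1465 arcmin/count


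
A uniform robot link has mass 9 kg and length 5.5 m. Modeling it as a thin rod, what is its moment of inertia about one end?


I = (1/3) * m * L^2
= (1/3) * 9 * 5.5^2
= 0.333333 * 9 * 30.25
= 90.75 kg*m^2


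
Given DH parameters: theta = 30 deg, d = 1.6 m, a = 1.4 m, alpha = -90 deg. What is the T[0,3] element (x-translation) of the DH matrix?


T[0,3] = a * cos(theta)
= 1.4 * cos(30 deg)
= 1.4 * 0.866
= 1.2124


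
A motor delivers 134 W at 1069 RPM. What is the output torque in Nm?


omega = 1069 * 2*pi/60 = 111.9454 rad/s
tau = P / omega = 134 / 111.9454
= 1.197 Nm


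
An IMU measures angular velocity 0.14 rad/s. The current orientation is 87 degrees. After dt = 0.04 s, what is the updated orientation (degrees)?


delta_theta = w * dt = 0.14 * 0.04 = 0.0056 rad
= 0.3209 deg
theta_new = 87 + 0.3209 = 87.3209 deg


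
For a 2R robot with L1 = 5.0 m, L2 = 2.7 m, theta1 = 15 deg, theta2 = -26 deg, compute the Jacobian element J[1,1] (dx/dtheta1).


J[1,1] = -L1*sin(t1) - L2*sin(t1+t2)
= -5.0*sin(15) - 2.7*sin(-11)
= -0.7789


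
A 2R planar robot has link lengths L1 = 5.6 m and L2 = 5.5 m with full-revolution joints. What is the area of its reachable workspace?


r_max = L1 + L2 = 11.1 m
r_min = |L1 - L2| = 0.1 m
Area = pi*(r_max^2 - r_min^2)
= pi*(123.21 - 0.01)
= pi * 123.2
= 387.0442 m^2


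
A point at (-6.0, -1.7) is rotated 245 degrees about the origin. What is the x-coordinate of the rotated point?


x' = x*cos(theta) - y*sin(theta)
cos(245 deg) = -0.4226, sin(245 deg) = -0.9063
x' = -6.0 * -0.4226 - -1.7 * -0.9063
= 2.5357 - 1.5407
= 0.995


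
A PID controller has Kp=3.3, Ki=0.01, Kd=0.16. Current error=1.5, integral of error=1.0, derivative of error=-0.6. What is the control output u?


u = Kp*e + Ki*int(e) + Kd*de/dt
= 3.3*1.5 + 0.01*1.0 + 0.16*(-0.6)
= 4.95 + 0.01 + -0.096
= 4.864


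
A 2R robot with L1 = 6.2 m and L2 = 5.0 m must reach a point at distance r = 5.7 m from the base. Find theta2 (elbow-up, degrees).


cos(theta2) = (r^2 - L1^2 - L2^2) / (2*L1*L2)
cos(theta2) = (32.49 - 38.44 - 25.0) / 62.0
cos(theta2) = -0.499194
theta2 = 119.9467 degrees


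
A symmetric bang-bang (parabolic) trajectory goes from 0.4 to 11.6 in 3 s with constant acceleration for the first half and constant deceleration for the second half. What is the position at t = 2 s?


Symmetric rest-to-rest: each phase covers (pf-p0)/2 in time T/2. 0.5*a*(T/2)^2 = (pf-p0)/2 => a = 4*(pf-p0)/T^2
a = 4*(11.6-0.4)/3^2 = 4.9778
t = 2 is in the deceleration phase (t > T/2).
p = pf - 0.5*a*(T-t)^2 = 11.6 - 0.5*4.9778*1^2
= 9.1111


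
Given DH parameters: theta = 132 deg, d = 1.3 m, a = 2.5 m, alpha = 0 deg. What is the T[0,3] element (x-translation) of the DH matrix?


T[0,3] = a * cos(theta)
= 2.5 * cos(132 deg)
= 2.5 * -0.6691
= -1.6728


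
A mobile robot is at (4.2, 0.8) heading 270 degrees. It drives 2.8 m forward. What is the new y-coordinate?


y_new = y0 + d*sin(theta)
= 0.8 + 2.8*sin(270)
= 0.8 + -2.8
= -2.0


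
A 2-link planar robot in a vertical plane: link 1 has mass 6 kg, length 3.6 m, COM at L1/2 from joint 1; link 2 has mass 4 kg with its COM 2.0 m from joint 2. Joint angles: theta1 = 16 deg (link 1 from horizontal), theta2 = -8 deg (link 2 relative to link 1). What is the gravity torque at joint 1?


Horizontal distance from joint 1 to link-1 COM:
  x_c1 = (L1/2)*cos(t1) = 1.8 * 0.9613 = 1.7303 m
Horizontal distance from joint 1 to link-2 COM:
  x_c2 = L1*cos(t1) + Lc2*cos(t1+t2)
       = 3.6*0.9613 + 2.0*0.9903 = 5.4411 m
tau1 = m1*g*x_c1 + m2*g*x_c2
     = 6*9.81*1.7303 + 4*9.81*5.4411
     = 101.8438 + 213.5079
     = 315.3517 Nm


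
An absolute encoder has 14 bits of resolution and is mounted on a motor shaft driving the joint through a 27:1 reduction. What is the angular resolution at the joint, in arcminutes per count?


counts = 2^14 = 16384
effective counts at joint = 16384 * 27 = 442368
resolution = 360*60 / 442368
= 0.0488 arcmin/count


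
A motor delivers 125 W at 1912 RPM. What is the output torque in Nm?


omega = 1912 * 2*pi/60 = 200.2242 rad/s
tau = P / omega = 125 / 200.2242
= 0.6243 Nm


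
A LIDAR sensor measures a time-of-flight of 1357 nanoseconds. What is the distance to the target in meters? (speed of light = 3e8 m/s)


tof = 1357 ns = 1.357e-06 s
dist = c * tof / 2
= 3e8 * 1.357e-06 / 2
= 203.55 m


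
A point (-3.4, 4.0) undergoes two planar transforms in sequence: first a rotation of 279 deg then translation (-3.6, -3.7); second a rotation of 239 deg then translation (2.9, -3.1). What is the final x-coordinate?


After transform 1:
x1 = cos(279)*-3.4 - sin(279)*4.0 + -3.6 = -0.1811
y1 = sin(279)*-3.4 + cos(279)*4.0 + -3.7 = 0.2839
After transform 2:
x2 = cos(239)*-0.1811 - sin(239)*0.2839 + 2.9
= 3.2366


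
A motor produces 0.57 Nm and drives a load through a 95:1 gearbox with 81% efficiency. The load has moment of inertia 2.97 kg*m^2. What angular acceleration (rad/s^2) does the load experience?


tau_out = tau_motor * N * eta
= 0.57 * 95 * 0.81 = 43.8615 Nm
alpha = tau_out / I = 43.8615 / 2.97
= 14.7682 rad/s^2


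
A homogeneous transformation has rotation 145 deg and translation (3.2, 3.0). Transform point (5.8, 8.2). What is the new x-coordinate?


x' = cos(theta)*px - sin(theta)*py + tx
= -0.8192*5.8 - 0.5736*8.2 + 3.2
= -6.2544


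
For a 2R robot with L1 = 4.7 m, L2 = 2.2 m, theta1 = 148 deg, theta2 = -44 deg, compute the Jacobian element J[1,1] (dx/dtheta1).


J[1,1] = -L1*sin(t1) - L2*sin(t1+t2)
= -4.7*sin(148) - 2.2*sin(104)
= -4.6253


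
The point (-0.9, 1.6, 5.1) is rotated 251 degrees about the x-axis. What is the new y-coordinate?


Rotation about x-axis: y' = y*cos(theta) - z*sin(theta)
= 1.6 * -0.3256 - 5.1 * -0.9455
= 4.3012


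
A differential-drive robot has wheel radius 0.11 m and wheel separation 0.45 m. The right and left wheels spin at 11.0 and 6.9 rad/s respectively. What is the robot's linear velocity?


vR = r*wR = 0.11*11.0 = 1.21 m/s
vL = r*wL = 0.11*6.9 = 0.759 m/s
v = (vR+vL)/2 = 0.9845 m/s
omega = (vR-vL)/L = 1.0022 rad/s
linear velocity = 0.9845 m/s


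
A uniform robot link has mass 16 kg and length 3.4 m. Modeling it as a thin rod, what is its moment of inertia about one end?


I = (1/3) * m * L^2
= (1/3) * 16 * 3.4^2
= 0.333333 * 16 * 11.56
= 61.6533 kg*m^2


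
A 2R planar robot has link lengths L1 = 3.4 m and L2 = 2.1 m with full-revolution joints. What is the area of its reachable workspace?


r_max = L1 + L2 = 5.5 m
r_min = |L1 - L2| = 1.3 m
Area = pi*(r_max^2 - r_min^2)
= pi*(30.25 - 1.69)
= pi * 28.56
= 89.7239 m^2


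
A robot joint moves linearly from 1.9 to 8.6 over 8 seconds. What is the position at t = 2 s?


s = t/T = 2/8 = 0.25
p(t) = p0 + (pf-p0)*s
= 1.9 + (8.6 - 1.9) * 0.25
= 3.575


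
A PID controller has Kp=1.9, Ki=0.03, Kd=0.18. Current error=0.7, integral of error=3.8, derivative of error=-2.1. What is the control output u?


u = Kp*e + Ki*int(e) + Kd*de/dt
= 1.9*0.7 + 0.03*3.8 + 0.18*(-2.1)
= 1.33 + 0.114 + -0.378
= 1.066


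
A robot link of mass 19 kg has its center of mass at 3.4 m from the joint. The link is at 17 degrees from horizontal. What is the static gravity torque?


tau = m*g*L*cos(angle)
= 19 * 9.81 * 3.4 * cos(17 deg)
= 19 * 9.81 * 3.4 * 0.9563
= 606.0352 Nm


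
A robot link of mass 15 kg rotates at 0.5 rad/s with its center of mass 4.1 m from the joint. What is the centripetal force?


F = m * omega^2 * r
= 15 * 0.5^2 * 4.1
= 15 * 0.25 * 4.1
= 15.375 N


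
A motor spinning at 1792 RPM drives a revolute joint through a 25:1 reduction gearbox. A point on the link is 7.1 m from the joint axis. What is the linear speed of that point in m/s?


omega_motor = 1792 * 2*pi/60 = 187.6578 rad/s
omega_joint = omega_motor / 25 = 7.5063 rad/s
v = omega_joint * r = 7.5063 * 7.1
= 53.2948 m/s


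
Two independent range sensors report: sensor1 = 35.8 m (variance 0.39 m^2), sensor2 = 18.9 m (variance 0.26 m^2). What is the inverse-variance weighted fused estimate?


w1 = (1/var1) / (1/var1 + 1/var2)
   = 2.5641 / (2.5641 + 3.8462) = 0.4
w2 = 1 - w1 = 0.6
fused = w1*s1 + w2*s2 = 14.32 + 11.34
= 25.66 m


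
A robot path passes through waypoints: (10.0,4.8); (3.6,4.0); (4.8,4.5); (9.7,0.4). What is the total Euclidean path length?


Segment lengths:
  seg1 = sqrt((-6.4)^2 + (-0.8)^2) = 6.4498
  seg2 = sqrt((1.2)^2 + (0.5)^2) = 1.3
  seg3 = sqrt((4.9)^2 + (-4.1)^2) = 6.3891
Total = 14.1389


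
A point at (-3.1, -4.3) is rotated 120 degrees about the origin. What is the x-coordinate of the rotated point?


x' = x*cos(theta) - y*sin(theta)
cos(120 deg) = -0.5, sin(120 deg) = 0.866
x' = -3.1 * -0.5 - -4.3 * 0.866
= 1.55 - -3.7239
= 5.2739


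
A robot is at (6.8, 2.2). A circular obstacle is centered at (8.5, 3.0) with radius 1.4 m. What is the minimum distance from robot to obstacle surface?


center_dist = sqrt((6.8-8.5)^2 + (2.2-3.0)^2)
= sqrt(2.89 + 0.64)
= 1.8788
min_dist = center_dist - radius = 1.8788 - 1.4 = 0.4788 m


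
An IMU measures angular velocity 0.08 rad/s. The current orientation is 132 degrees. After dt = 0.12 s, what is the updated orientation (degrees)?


delta_theta = w * dt = 0.08 * 0.12 = 0.0096 rad
= 0.55 deg
theta_new = 132 + 0.55 = 132.55 deg


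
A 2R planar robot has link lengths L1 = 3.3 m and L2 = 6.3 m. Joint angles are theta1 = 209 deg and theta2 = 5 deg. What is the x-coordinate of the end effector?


Convert angles to radians: theta1 = 3.6477, theta2 = 0.0873
x = L1*cos(theta1) + L2*cos(theta1+theta2)
x = -2.8862 + -5.2229
x = -8.1092


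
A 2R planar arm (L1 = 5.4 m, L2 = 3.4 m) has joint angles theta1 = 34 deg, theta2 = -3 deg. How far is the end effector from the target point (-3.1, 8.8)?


End effector via forward kinematics:
x = L1*cos(t1) + L2*cos(t1+t2) = 7.3912
y = L1*sin(t1) + L2*sin(t1+t2) = 4.7708
Distance to target:
d = sqrt((-3.1 - 7.3912)^2 + (8.8 - 4.7708)^2)
= sqrt(110.0647 + 16.2347)
= 11.2383 m


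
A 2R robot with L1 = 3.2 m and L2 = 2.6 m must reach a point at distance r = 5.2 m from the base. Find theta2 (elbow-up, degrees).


cos(theta2) = (r^2 - L1^2 - L2^2) / (2*L1*L2)
cos(theta2) = (27.04 - 10.24 - 6.76) / 16.64
cos(theta2) = 0.603365
theta2 = 52.8887 degrees


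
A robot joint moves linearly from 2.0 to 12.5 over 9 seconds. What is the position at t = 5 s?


s = t/T = 5/9 = 0.5556
p(t) = p0 + (pf-p0)*s
= 2.0 + (12.5 - 2.0) * 0.5556
= 7.8333


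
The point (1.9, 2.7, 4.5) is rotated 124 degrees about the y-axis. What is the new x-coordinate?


Rotation about y-axis: x' = x*cos(theta) + z*sin(theta)
= 1.9 * -0.5592 + 4.5 * 0.829
= 2.6682


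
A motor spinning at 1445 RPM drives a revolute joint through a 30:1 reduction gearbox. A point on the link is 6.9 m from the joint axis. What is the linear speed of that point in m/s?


omega_motor = 1445 * 2*pi/60 = 151.32 rad/s
omega_joint = omega_motor / 30 = 5.044 rad/s
v = omega_joint * r = 5.044 * 6.9
= 34.8036 m/s


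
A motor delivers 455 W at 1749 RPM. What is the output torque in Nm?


omega = 1749 * 2*pi/60 = 183.1549 rad/s
tau = P / omega = 455 / 183.1549
= 2.4842 Nm


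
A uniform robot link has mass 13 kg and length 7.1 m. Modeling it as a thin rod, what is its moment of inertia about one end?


I = (1/3) * m * L^2
= (1/3) * 13 * 7.1^2
= 0.333333 * 13 * 50.41
= 218.4433 kg*m^2


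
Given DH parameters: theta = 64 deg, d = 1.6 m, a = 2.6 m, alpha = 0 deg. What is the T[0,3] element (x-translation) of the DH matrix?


T[0,3] = a * cos(theta)
= 2.6 * cos(64 deg)
= 2.6 * 0.4384
= 1.1398


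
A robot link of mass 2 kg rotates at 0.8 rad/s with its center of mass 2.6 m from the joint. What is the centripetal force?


F = m * omega^2 * r
= 2 * 0.8^2 * 2.6
= 2 * 0.64 * 2.6
= 3.328 N


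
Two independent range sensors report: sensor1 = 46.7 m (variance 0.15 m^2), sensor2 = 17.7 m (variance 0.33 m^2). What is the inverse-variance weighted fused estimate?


w1 = (1/var1) / (1/var1 + 1/var2)
   = 6.6667 / (6.6667 + 3.0303) = 0.6875
w2 = 1 - w1 = 0.3125
fused = w1*s1 + w2*s2 = 32.1063 + 5.5312
= 37.6375 m


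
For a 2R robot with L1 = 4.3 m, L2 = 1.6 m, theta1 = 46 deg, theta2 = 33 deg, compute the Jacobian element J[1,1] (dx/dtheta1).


J[1,1] = -L1*sin(t1) - L2*sin(t1+t2)
= -4.3*sin(46) - 1.6*sin(79)
= -4.6638


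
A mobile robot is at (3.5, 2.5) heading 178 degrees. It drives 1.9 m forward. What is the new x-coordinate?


x_new = x0 + d*cos(theta)
= 3.5 + 1.9*cos(178)
= 3.5 + -1.8988
= 1.6012


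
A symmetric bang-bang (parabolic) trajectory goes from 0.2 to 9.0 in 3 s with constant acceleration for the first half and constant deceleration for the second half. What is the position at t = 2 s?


Symmetric rest-to-rest: each phase covers (pf-p0)/2 in time T/2. 0.5*a*(T/2)^2 = (pf-p0)/2 => a = 4*(pf-p0)/T^2
a = 4*(9.0-0.2)/3^2 = 3.9111
t = 2 is in the deceleration phase (t > T/2).
p = pf - 0.5*a*(T-t)^2 = 9.0 - 0.5*3.9111*1^2
= 7.0444


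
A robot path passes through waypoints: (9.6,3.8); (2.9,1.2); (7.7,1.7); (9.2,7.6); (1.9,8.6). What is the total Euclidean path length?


Segment lengths:
  seg1 = sqrt((-6.7)^2 + (-2.6)^2) = 7.1868
  seg2 = sqrt((4.8)^2 + (0.5)^2) = 4.826
  seg3 = sqrt((1.5)^2 + (5.9)^2) = 6.0877
  seg4 = sqrt((-7.3)^2 + (1.0)^2) = 7.3682
Total = 25.4686


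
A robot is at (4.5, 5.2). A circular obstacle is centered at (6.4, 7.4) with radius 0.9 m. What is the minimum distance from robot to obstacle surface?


center_dist = sqrt((4.5-6.4)^2 + (5.2-7.4)^2)
= sqrt(3.61 + 4.84)
= 2.9069
min_dist = center_dist - radius = 2.9069 - 0.9 = 2.0069 m


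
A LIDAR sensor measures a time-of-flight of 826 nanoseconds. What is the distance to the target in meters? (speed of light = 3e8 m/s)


tof = 826 ns = 8.26e-07 s
dist = c * tof / 2
= 3e8 * 8.26e-07 / 2
= 123.9 m


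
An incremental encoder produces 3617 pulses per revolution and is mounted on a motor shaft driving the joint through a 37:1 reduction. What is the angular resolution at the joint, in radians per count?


counts per rev = 3617
effective counts at joint = 3617 * 37 = 133829
resolution = 2*pi / 133829
= 4.6949e-05 rad/count


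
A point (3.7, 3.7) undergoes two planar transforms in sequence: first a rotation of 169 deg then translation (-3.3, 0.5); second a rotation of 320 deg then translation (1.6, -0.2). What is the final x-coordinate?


After transform 1:
x1 = cos(169)*3.7 - sin(169)*3.7 + -3.3 = -7.638
y1 = sin(169)*3.7 + cos(169)*3.7 + 0.5 = -2.426
After transform 2:
x2 = cos(320)*-7.638 - sin(320)*-2.426 + 1.6
= -5.8105


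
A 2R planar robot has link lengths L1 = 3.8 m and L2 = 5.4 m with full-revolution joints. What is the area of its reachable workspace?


r_max = L1 + L2 = 9.2 m
r_min = |L1 - L2| = 1.6 m
Area = pi*(r_max^2 - r_min^2)
= pi*(84.64 - 2.56)
= pi * 82.08
= 257.8619 m^2


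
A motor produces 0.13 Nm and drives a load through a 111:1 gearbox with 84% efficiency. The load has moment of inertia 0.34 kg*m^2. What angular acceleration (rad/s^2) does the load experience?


tau_out = tau_motor * N * eta
= 0.13 * 111 * 0.84 = 12.1212 Nm
alpha = tau_out / I = 12.1212 / 0.34
= 35.6506 rad/s^2


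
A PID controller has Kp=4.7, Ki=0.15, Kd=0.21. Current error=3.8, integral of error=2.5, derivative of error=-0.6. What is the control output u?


u = Kp*e + Ki*int(e) + Kd*de/dt
= 4.7*3.8 + 0.15*2.5 + 0.21*(-0.6)
= 17.86 + 0.375 + -0.126
= 18.109


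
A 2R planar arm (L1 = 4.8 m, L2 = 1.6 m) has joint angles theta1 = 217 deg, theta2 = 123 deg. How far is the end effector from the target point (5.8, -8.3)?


End effector via forward kinematics:
x = L1*cos(t1) + L2*cos(t1+t2) = -2.3299
y = L1*sin(t1) + L2*sin(t1+t2) = -3.4359
Distance to target:
d = sqrt((5.8 - -2.3299)^2 + (-8.3 - -3.4359)^2)
= sqrt(66.096 + 23.659)
= 9.4739 m


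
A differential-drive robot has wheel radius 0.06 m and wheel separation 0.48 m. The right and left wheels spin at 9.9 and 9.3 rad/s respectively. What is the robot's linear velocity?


vR = r*wR = 0.06*9.9 = 0.594 m/s
vL = r*wL = 0.06*9.3 = 0.558 m/s
v = (vR+vL)/2 = 0.576 m/s
omega = (vR-vL)/L = 0.075 rad/s
linear velocity = 0.576 m/s


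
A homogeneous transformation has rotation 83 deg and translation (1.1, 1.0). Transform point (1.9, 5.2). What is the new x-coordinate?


x' = cos(theta)*px - sin(theta)*py + tx
= 0.1219*1.9 - 0.9925*5.2 + 1.1
= -3.8297


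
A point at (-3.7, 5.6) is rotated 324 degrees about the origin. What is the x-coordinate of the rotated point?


x' = x*cos(theta) - y*sin(theta)
cos(324 deg) = 0.809, sin(324 deg) = -0.5878
x' = -3.7 * 0.809 - 5.6 * -0.5878
= -2.9934 - -3.2916
= 0.2982


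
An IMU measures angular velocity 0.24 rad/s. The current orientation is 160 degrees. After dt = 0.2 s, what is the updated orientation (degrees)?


delta_theta = w * dt = 0.24 * 0.2 = 0.048 rad
= 2.7502 deg
theta_new = 160 + 2.7502 = 162.7502 deg


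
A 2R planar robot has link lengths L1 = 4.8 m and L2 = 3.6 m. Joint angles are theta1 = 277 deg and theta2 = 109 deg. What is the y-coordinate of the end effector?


Convert angles to radians: theta1 = 4.8346, theta2 = 1.9024
y = L1*sin(theta1) + L2*sin(theta1+theta2)
y = -4.7642 + 1.5781
y = -3.1861


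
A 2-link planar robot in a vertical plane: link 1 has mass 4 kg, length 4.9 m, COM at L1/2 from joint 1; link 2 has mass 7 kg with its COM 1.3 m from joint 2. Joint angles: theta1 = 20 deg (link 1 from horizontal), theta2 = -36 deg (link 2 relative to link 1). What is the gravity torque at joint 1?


Horizontal distance from joint 1 to link-1 COM:
  x_c1 = (L1/2)*cos(t1) = 2.45 * 0.9397 = 2.3022 m
Horizontal distance from joint 1 to link-2 COM:
  x_c2 = L1*cos(t1) + Lc2*cos(t1+t2)
       = 4.9*0.9397 + 1.3*0.9613 = 5.8541 m
tau1 = m1*g*x_c1 + m2*g*x_c2
     = 4*9.81*2.3022 + 7*9.81*5.8541
     = 90.3402 + 402.0034
     = 492.3436 Nm


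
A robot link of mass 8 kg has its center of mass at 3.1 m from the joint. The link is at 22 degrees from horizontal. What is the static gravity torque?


tau = m*g*L*cos(angle)
= 8 * 9.81 * 3.1 * cos(22 deg)
= 8 * 9.81 * 3.1 * 0.9272
= 225.5727 Nm


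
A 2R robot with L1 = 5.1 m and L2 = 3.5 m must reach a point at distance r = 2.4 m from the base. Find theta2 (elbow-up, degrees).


cos(theta2) = (r^2 - L1^2 - L2^2) / (2*L1*L2)
cos(theta2) = (5.76 - 26.01 - 12.25) / 35.7
cos(theta2) = -0.910364
theta2 = 155.5557 degrees


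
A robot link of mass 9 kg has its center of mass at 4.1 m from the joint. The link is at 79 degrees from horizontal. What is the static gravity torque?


tau = m*g*L*cos(angle)
= 9 * 9.81 * 4.1 * cos(79 deg)
= 9 * 9.81 * 4.1 * 0.1908
= 69.0708 Nm


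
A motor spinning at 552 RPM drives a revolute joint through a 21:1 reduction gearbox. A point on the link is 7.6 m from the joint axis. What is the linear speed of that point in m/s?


omega_motor = 552 * 2*pi/60 = 57.8053 rad/s
omega_joint = omega_motor / 21 = 2.7526 rad/s
v = omega_joint * r = 2.7526 * 7.6
= 20.92 m/s


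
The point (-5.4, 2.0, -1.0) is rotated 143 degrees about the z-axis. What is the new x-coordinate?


Rotation about z-axis: x' = x*cos(theta) - y*sin(theta)
= -5.4 * -0.7986 - 2.0 * 0.6018
= 3.109


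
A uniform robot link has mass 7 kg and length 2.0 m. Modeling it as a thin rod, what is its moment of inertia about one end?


I = (1/3) * m * L^2
= (1/3) * 7 * 2.0^2
= 0.333333 * 7 * 4.0
= 9.3333 kg*m^2


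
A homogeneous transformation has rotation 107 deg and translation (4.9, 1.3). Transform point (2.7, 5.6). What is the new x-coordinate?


x' = cos(theta)*px - sin(theta)*py + tx
= -0.2924*2.7 - 0.9563*5.6 + 4.9
= -1.2447


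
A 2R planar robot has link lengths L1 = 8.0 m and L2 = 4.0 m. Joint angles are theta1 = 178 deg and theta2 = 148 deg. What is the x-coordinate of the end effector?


Convert angles to radians: theta1 = 3.1067, theta2 = 2.5831
x = L1*cos(theta1) + L2*cos(theta1+theta2)
x = -7.9951 + 3.3162
x = -4.679
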